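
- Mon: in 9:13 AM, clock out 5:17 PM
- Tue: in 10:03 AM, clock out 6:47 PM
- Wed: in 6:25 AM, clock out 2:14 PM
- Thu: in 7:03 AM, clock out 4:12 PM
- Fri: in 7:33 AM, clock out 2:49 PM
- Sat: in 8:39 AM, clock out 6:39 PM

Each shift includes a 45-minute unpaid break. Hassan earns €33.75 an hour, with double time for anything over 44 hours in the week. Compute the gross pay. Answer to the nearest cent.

Mon: 9:13 AM–5:17 PM = 8 h 4 min; less 45 min break → 7 h 19 min
Tue: 10:03 AM–6:47 PM = 8 h 44 min; less 45 min break → 7 h 59 min
Wed: 6:25 AM–2:14 PM = 7 h 49 min; less 45 min break → 7 h 4 min
Thu: 7:03 AM–4:12 PM = 9 h 9 min; less 45 min break → 8 h 24 min
Fri: 7:33 AM–2:49 PM = 7 h 16 min; less 45 min break → 6 h 31 min
Sat: 8:39 AM–6:39 PM = 10 h 0 min; less 45 min break → 9 h 15 min
Total worked: 46 h 32 min = 2792 min.
Regular 44 h 0 min = 2640 min at €33.75/h; overtime 2 h 32 min = 152 min at €67.50/h.
Pay = (2640 × €33.75 + 152 × €67.50) ÷ 60 = €1656.00.

€1656.00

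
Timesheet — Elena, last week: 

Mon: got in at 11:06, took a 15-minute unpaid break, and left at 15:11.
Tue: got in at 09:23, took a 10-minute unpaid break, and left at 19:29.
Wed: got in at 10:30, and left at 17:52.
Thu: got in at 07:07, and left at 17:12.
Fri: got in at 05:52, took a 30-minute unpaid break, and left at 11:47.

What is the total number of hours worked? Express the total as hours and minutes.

36 h 38 min

Mon: 11:06–15:11 = 4 h 5 min; less 15 min break → 3 h 50 min
Tue: 09:23–19:29 = 10 h 6 min; less 10 min break → 9 h 56 min
Wed: 10:30–17:52 = 7 h 22 min
Thu: 07:07–17:12 = 10 h 5 min
Fri: 05:52–11:47 = 5 h 55 min; less 30 min break → 5 h 25 min
Total: 3 h 50 min + 9 h 56 min + 7 h 22 min + 10 h 5 min + 5 h 25 min = 36 h 38 min.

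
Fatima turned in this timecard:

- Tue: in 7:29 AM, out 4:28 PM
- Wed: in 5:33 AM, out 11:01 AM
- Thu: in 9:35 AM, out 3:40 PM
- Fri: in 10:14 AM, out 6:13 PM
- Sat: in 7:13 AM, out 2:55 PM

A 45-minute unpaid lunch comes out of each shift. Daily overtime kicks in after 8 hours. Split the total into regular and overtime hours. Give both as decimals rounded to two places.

Regular 32.23 hours, overtime 0.23 hours

Tue: 7:29 AM–4:28 PM = 8 h 59 min; less 45 min break → 8 h 14 min
Wed: 5:33 AM–11:01 AM = 5 h 28 min; less 45 min break → 4 h 43 min
Thu: 9:35 AM–3:40 PM = 6 h 5 min; less 45 min break → 5 h 20 min
Fri: 10:14 AM–6:13 PM = 7 h 59 min; less 45 min break → 7 h 14 min
Sat: 7:13 AM–2:55 PM = 7 h 42 min; less 45 min break → 6 h 57 min
Tue reg 8 h 0 min / OT 0 h 14 min; Wed reg 4 h 43 min / OT 0 h 0 min; Thu reg 5 h 20 min / OT 0 h 0 min; Fri reg 7 h 14 min / OT 0 h 0 min; Sat reg 6 h 57 min / OT 0 h 0 min.
Totals: regular 32 h 14 min, overtime 0 h 14 min.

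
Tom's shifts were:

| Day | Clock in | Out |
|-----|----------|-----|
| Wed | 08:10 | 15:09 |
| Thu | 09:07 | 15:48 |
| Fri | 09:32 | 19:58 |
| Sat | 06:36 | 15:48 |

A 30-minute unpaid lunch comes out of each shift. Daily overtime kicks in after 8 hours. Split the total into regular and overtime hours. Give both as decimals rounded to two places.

Regular 28.67 hours, overtime 2.63 hours

Wed: 08:10–15:09 = 6 h 59 min; less 30 min break → 6 h 29 min
Thu: 09:07–15:48 = 6 h 41 min; less 30 min break → 6 h 11 min
Fri: 09:32–19:58 = 10 h 26 min; less 30 min break → 9 h 56 min
Sat: 06:36–15:48 = 9 h 12 min; less 30 min break → 8 h 42 min
Wed reg 6 h 29 min / OT 0 h 0 min; Thu reg 6 h 11 min / OT 0 h 0 min; Fri reg 8 h 0 min / OT 1 h 56 min; Sat reg 8 h 0 min / OT 0 h 42 min.
Totals: regular 28 h 40 min, overtime 2 h 38 min.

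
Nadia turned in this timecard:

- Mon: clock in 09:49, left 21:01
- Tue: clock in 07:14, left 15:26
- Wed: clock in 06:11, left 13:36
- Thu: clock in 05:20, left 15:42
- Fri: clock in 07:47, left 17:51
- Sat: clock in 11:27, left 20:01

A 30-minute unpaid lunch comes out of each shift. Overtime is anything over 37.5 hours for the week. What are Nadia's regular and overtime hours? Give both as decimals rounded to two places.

Mon: 09:49–21:01 = 11 h 12 min; less 30 min break → 10 h 42 min
Tue: 07:14–15:26 = 8 h 12 min; less 30 min break → 7 h 42 min
Wed: 06:11–13:36 = 7 h 25 min; less 30 min break → 6 h 55 min
Thu: 05:20–15:42 = 10 h 22 min; less 30 min break → 9 h 52 min
Fri: 07:47–17:51 = 10 h 4 min; less 30 min break → 9 h 34 min
Sat: 11:27–20:01 = 8 h 34 min; less 30 min break → 8 h 4 min
Total worked: 52 h 49 min = 52.82 h.
Threshold 37.5 h → overtime 15 h 19 min, regular 37 h 30 min.

Regular 37.50 hours, overtime 15.32 hours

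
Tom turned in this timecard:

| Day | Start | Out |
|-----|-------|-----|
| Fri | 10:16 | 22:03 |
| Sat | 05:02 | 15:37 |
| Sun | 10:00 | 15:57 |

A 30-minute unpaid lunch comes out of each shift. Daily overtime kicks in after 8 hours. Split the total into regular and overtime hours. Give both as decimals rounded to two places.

Fri: 10:16–22:03 = 11 h 47 min; less 30 min break → 11 h 17 min
Sat: 05:02–15:37 = 10 h 35 min; less 30 min break → 10 h 5 min
Sun: 10:00–15:57 = 5 h 57 min; less 30 min break → 5 h 27 min
Fri reg 8 h 0 min / OT 3 h 17 min; Sat reg 8 h 0 min / OT 2 h 5 min; Sun reg 5 h 27 min / OT 0 h 0 min.
Totals: regular 21 h 27 min, overtime 5 h 22 min.

Regular 21.45 hours, overtime 5.37 hours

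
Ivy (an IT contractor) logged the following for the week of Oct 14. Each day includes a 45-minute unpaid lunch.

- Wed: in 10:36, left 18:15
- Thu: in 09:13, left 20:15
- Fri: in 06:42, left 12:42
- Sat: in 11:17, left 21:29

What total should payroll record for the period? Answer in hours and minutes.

Wed: 10:36–18:15 = 7 h 39 min; less 45 min break → 6 h 54 min
Thu: 09:13–20:15 = 11 h 2 min; less 45 min break → 10 h 17 min
Fri: 06:42–12:42 = 6 h 0 min; less 45 min break → 5 h 15 min
Sat: 11:17–21:29 = 10 h 12 min; less 45 min break → 9 h 27 min
Total: 6 h 54 min + 10 h 17 min + 5 h 15 min + 9 h 27 min = 31 h 53 min.

31 h 53 min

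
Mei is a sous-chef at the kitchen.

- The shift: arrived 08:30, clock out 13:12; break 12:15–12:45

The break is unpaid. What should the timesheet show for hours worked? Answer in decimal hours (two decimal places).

The shift: 08:30–13:12 = 4 h 42 min; less 30 min break → 4 h 12 min

4.20 hours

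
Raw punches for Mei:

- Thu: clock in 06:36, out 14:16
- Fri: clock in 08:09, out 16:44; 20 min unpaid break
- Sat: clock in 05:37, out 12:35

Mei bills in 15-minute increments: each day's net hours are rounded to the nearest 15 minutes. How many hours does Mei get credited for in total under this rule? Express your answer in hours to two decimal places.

23.00 hours

Thu: 06:36–14:16 = 7 h 40 min → rounds to 7 h 45 min
Fri: 08:09–16:44 = 8 h 35 min − 20 min = 8 h 15 min → rounds to 8 h 15 min
Sat: 05:37–12:35 = 6 h 58 min → rounds to 7 h 0 min
Total credited: 23 h 0 min.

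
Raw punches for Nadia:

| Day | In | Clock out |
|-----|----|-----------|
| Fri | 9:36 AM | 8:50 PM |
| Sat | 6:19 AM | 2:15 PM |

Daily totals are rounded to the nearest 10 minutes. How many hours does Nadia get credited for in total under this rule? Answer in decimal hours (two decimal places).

19.17 hours

Fri: 9:36 AM–8:50 PM = 11 h 14 min → rounds to 11 h 10 min
Sat: 6:19 AM–2:15 PM = 7 h 56 min → rounds to 8 h 0 min
Total credited: 19 h 10 min.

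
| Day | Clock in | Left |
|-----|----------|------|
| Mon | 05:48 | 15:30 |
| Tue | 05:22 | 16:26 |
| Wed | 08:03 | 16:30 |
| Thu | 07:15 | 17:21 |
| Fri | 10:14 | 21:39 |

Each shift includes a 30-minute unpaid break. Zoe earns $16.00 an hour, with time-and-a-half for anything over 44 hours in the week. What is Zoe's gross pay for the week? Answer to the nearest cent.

$805.60

Mon: 05:48–15:30 = 9 h 42 min; less 30 min break → 9 h 12 min
Tue: 05:22–16:26 = 11 h 4 min; less 30 min break → 10 h 34 min
Wed: 08:03–16:30 = 8 h 27 min; less 30 min break → 7 h 57 min
Thu: 07:15–17:21 = 10 h 6 min; less 30 min break → 9 h 36 min
Fri: 10:14–21:39 = 11 h 25 min; less 30 min break → 10 h 55 min
Total worked: 48 h 14 min = 2894 min.
Regular 44 h 0 min = 2640 min at $16.00/h; overtime 4 h 14 min = 254 min at $24.00/h.
Pay = (2640 × $16.00 + 254 × $24.00) ÷ 60 = $805.60.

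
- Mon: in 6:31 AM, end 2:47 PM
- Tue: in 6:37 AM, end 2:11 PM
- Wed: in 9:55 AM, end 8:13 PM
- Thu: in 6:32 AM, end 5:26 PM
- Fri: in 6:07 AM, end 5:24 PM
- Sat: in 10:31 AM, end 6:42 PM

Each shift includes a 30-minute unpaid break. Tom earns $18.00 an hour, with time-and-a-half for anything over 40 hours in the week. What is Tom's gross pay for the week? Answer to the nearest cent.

$1084.50

Mon: 6:31 AM–2:47 PM = 8 h 16 min; less 30 min break → 7 h 46 min
Tue: 6:37 AM–2:11 PM = 7 h 34 min; less 30 min break → 7 h 4 min
Wed: 9:55 AM–8:13 PM = 10 h 18 min; less 30 min break → 9 h 48 min
Thu: 6:32 AM–5:26 PM = 10 h 54 min; less 30 min break → 10 h 24 min
Fri: 6:07 AM–5:24 PM = 11 h 17 min; less 30 min break → 10 h 47 min
Sat: 10:31 AM–6:42 PM = 8 h 11 min; less 30 min break → 7 h 41 min
Total worked: 53 h 30 min = 3210 min.
Regular 40 h 0 min = 2400 min at $18.00/h; overtime 13 h 30 min = 810 min at $27.00/h.
Pay = (2400 × $18.00 + 810 × $27.00) ÷ 60 = $1084.50.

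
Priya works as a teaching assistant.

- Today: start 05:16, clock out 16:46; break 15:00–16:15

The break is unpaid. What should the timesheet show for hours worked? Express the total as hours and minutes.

Today: 05:16–16:46 = 11 h 30 min; less 75 min break → 10 h 15 min

10 h 15 min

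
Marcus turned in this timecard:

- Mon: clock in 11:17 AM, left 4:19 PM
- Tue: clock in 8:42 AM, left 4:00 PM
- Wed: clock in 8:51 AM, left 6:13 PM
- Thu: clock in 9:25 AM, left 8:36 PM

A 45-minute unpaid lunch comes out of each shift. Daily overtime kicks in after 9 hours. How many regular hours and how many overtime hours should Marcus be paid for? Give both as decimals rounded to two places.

Regular 28.45 hours, overtime 1.43 hours

Mon: 11:17 AM–4:19 PM = 5 h 2 min; less 45 min break → 4 h 17 min
Tue: 8:42 AM–4:00 PM = 7 h 18 min; less 45 min break → 6 h 33 min
Wed: 8:51 AM–6:13 PM = 9 h 22 min; less 45 min break → 8 h 37 min
Thu: 9:25 AM–8:36 PM = 11 h 11 min; less 45 min break → 10 h 26 min
Mon reg 4 h 17 min / OT 0 h 0 min; Tue reg 6 h 33 min / OT 0 h 0 min; Wed reg 8 h 37 min / OT 0 h 0 min; Thu reg 9 h 0 min / OT 1 h 26 min.
Totals: regular 28 h 27 min, overtime 1 h 26 min.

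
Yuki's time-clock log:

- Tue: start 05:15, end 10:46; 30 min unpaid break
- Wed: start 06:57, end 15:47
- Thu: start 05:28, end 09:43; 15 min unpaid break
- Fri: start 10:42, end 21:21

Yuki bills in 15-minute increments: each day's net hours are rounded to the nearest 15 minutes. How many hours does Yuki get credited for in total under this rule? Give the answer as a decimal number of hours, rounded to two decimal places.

28.50 hours

Tue: 05:15–10:46 = 5 h 31 min − 30 min = 5 h 1 min → rounds to 5 h 0 min
Wed: 06:57–15:47 = 8 h 50 min → rounds to 8 h 45 min
Thu: 05:28–09:43 = 4 h 15 min − 15 min = 4 h 0 min → rounds to 4 h 0 min
Fri: 10:42–21:21 = 10 h 39 min → rounds to 10 h 45 min
Total credited: 28 h 30 min.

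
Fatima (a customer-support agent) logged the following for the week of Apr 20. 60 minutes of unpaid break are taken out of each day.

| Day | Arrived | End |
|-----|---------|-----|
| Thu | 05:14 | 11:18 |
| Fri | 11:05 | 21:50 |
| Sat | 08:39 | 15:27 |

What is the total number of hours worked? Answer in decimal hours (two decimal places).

Thu: 05:14–11:18 = 6 h 4 min; less 60 min break → 5 h 4 min
Fri: 11:05–21:50 = 10 h 45 min; less 60 min break → 9 h 45 min
Sat: 08:39–15:27 = 6 h 48 min; less 60 min break → 5 h 48 min
Total: 5 h 4 min + 9 h 45 min + 5 h 48 min = 20 h 37 min.

20.62 hours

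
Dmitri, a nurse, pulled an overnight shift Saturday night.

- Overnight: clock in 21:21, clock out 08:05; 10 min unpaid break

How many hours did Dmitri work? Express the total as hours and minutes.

Overnight: 21:21 → midnight = 2 h 39 min; midnight → 08:05 = 8 h 5 min; span 10 h 44 min; less 10 min break → 10 h 34 min

10 h 34 min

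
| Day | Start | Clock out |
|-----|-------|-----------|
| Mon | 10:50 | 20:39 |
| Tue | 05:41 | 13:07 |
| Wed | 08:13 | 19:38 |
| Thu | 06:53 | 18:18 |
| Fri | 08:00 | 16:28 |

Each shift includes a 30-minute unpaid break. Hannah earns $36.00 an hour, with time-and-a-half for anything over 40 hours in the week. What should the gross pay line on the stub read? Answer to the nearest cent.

Mon: 10:50–20:39 = 9 h 49 min; less 30 min break → 9 h 19 min
Tue: 05:41–13:07 = 7 h 26 min; less 30 min break → 6 h 56 min
Wed: 08:13–19:38 = 11 h 25 min; less 30 min break → 10 h 55 min
Thu: 06:53–18:18 = 11 h 25 min; less 30 min break → 10 h 55 min
Fri: 08:00–16:28 = 8 h 28 min; less 30 min break → 7 h 58 min
Total worked: 46 h 3 min = 2763 min.
Regular 40 h 0 min = 2400 min at $36.00/h; overtime 6 h 3 min = 363 min at $54.00/h.
Pay = (2400 × $36.00 + 363 × $54.00) ÷ 60 = $1766.70.

$1766.70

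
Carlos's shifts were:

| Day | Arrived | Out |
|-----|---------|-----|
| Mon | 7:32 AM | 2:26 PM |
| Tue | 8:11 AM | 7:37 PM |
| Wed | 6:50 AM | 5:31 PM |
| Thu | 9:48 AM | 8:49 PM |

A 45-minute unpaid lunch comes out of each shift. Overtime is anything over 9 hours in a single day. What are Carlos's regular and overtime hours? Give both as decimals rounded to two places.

Regular 33.15 hours, overtime 3.88 hours

Mon: 7:32 AM–2:26 PM = 6 h 54 min; less 45 min break → 6 h 9 min
Tue: 8:11 AM–7:37 PM = 11 h 26 min; less 45 min break → 10 h 41 min
Wed: 6:50 AM–5:31 PM = 10 h 41 min; less 45 min break → 9 h 56 min
Thu: 9:48 AM–8:49 PM = 11 h 1 min; less 45 min break → 10 h 16 min
Mon reg 6 h 9 min / OT 0 h 0 min; Tue reg 9 h 0 min / OT 1 h 41 min; Wed reg 9 h 0 min / OT 0 h 56 min; Thu reg 9 h 0 min / OT 1 h 16 min.
Totals: regular 33 h 9 min, overtime 3 h 53 min.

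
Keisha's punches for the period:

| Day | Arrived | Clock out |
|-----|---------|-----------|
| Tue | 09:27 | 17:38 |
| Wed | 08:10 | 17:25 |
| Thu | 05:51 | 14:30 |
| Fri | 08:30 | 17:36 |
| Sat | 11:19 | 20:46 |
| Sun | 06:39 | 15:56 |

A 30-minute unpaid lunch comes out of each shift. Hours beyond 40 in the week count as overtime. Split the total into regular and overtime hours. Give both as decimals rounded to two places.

Regular 40.00 hours, overtime 10.92 hours

Tue: 09:27–17:38 = 8 h 11 min; less 30 min break → 7 h 41 min
Wed: 08:10–17:25 = 9 h 15 min; less 30 min break → 8 h 45 min
Thu: 05:51–14:30 = 8 h 39 min; less 30 min break → 8 h 9 min
Fri: 08:30–17:36 = 9 h 6 min; less 30 min break → 8 h 36 min
Sat: 11:19–20:46 = 9 h 27 min; less 30 min break → 8 h 57 min
Sun: 06:39–15:56 = 9 h 17 min; less 30 min break → 8 h 47 min
Total worked: 50 h 55 min = 50.92 h.
Threshold 40 h → overtime 10 h 55 min, regular 40 h 0 min.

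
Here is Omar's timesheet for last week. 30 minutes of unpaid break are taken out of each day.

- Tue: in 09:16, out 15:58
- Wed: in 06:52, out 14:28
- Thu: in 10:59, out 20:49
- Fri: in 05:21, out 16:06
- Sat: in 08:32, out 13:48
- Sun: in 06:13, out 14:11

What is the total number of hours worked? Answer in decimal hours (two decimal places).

Tue: 09:16–15:58 = 6 h 42 min; less 30 min break → 6 h 12 min
Wed: 06:52–14:28 = 7 h 36 min; less 30 min break → 7 h 6 min
Thu: 10:59–20:49 = 9 h 50 min; less 30 min break → 9 h 20 min
Fri: 05:21–16:06 = 10 h 45 min; less 30 min break → 10 h 15 min
Sat: 08:32–13:48 = 5 h 16 min; less 30 min break → 4 h 46 min
Sun: 06:13–14:11 = 7 h 58 min; less 30 min break → 7 h 28 min
Total: 6 h 12 min + 7 h 6 min + 9 h 20 min + 10 h 15 min + 4 h 46 min + 7 h 28 min = 45 h 7 min.

45.12 hours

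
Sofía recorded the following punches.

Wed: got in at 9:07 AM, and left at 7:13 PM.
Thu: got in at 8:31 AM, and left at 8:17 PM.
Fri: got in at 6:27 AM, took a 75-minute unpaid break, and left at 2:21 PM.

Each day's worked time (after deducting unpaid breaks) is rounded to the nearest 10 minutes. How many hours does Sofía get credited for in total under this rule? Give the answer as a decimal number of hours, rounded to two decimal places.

Wed: 9:07 AM–7:13 PM = 10 h 6 min → rounds to 10 h 10 min
Thu: 8:31 AM–8:17 PM = 11 h 46 min → rounds to 11 h 50 min
Fri: 6:27 AM–2:21 PM = 7 h 54 min − 75 min = 6 h 39 min → rounds to 6 h 40 min
Total credited: 28 h 40 min.

28.67 hours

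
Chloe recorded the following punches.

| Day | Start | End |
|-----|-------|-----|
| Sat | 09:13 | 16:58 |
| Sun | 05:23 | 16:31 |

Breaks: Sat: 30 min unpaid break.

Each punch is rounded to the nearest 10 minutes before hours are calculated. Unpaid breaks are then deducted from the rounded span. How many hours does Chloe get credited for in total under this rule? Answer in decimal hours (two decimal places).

Sat: in 09:13→09:10, out 16:58→17:00; 7 h 50 min − 30 min = 7 h 20 min
Sun: in 05:23→05:20, out 16:31→16:30; 11 h 10 min
Total credited: 18 h 30 min.

18.50 hours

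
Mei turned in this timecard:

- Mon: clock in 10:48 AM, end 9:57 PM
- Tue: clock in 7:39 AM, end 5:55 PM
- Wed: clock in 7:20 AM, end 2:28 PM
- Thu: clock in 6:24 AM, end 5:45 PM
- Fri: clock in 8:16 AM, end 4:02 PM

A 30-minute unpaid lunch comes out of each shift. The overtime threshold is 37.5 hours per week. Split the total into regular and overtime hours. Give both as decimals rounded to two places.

Mon: 10:48 AM–9:57 PM = 11 h 9 min; less 30 min break → 10 h 39 min
Tue: 7:39 AM–5:55 PM = 10 h 16 min; less 30 min break → 9 h 46 min
Wed: 7:20 AM–2:28 PM = 7 h 8 min; less 30 min break → 6 h 38 min
Thu: 6:24 AM–5:45 PM = 11 h 21 min; less 30 min break → 10 h 51 min
Fri: 8:16 AM–4:02 PM = 7 h 46 min; less 30 min break → 7 h 16 min
Total worked: 45 h 10 min = 45.17 h.
Threshold 37.5 h → overtime 7 h 40 min, regular 37 h 30 min.

Regular 37.50 hours, overtime 7.67 hours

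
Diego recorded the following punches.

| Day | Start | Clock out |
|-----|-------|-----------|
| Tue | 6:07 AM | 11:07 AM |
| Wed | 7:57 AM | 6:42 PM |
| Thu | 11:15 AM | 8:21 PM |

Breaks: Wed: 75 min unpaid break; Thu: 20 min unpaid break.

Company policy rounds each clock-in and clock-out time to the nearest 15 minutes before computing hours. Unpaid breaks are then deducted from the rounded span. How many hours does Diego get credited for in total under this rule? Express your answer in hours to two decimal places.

Tue: in 6:07 AM→6:00 AM, out 11:07 AM→11:00 AM; 5 h 0 min
Wed: in 7:57 AM→8:00 AM, out 6:42 PM→6:45 PM; 10 h 45 min − 75 min = 9 h 30 min
Thu: in 11:15 AM→11:15 AM, out 8:21 PM→8:15 PM; 9 h 0 min − 20 min = 8 h 40 min
Total credited: 23 h 10 min.

23.17 hours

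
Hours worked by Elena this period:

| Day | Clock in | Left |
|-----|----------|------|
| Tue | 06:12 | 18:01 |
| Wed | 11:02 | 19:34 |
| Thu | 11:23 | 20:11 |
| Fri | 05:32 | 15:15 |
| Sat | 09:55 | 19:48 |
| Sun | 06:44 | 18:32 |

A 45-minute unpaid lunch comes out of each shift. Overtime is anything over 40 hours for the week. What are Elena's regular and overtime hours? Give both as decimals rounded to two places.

Tue: 06:12–18:01 = 11 h 49 min; less 45 min break → 11 h 4 min
Wed: 11:02–19:34 = 8 h 32 min; less 45 min break → 7 h 47 min
Thu: 11:23–20:11 = 8 h 48 min; less 45 min break → 8 h 3 min
Fri: 05:32–15:15 = 9 h 43 min; less 45 min break → 8 h 58 min
Sat: 09:55–19:48 = 9 h 53 min; less 45 min break → 9 h 8 min
Sun: 06:44–18:32 = 11 h 48 min; less 45 min break → 11 h 3 min
Total worked: 56 h 3 min = 56.05 h.
Threshold 40 h → overtime 16 h 3 min, regular 40 h 0 min.

Regular 40.00 hours, overtime 16.05 hours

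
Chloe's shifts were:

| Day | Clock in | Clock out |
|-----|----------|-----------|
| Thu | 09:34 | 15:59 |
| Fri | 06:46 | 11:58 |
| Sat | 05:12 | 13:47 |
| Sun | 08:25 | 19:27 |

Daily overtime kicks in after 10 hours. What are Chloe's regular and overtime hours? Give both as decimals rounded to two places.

Thu: 09:34–15:59 = 6 h 25 min
Fri: 06:46–11:58 = 5 h 12 min
Sat: 05:12–13:47 = 8 h 35 min
Sun: 08:25–19:27 = 11 h 2 min
Thu reg 6 h 25 min / OT 0 h 0 min; Fri reg 5 h 12 min / OT 0 h 0 min; Sat reg 8 h 35 min / OT 0 h 0 min; Sun reg 10 h 0 min / OT 1 h 2 min.
Totals: regular 30 h 12 min, overtime 1 h 2 min.

Regular 30.20 hours, overtime 1.03 hours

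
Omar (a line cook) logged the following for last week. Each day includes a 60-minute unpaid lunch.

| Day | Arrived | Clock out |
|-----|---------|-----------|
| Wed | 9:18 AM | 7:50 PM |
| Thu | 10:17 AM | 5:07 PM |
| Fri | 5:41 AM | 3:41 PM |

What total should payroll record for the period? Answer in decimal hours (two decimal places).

Wed: 9:18 AM–7:50 PM = 10 h 32 min; less 60 min break → 9 h 32 min
Thu: 10:17 AM–5:07 PM = 6 h 50 min; less 60 min break → 5 h 50 min
Fri: 5:41 AM–3:41 PM = 10 h 0 min; less 60 min break → 9 h 0 min
Total: 9 h 32 min + 5 h 50 min + 9 h 0 min = 24 h 22 min.

24.37 hours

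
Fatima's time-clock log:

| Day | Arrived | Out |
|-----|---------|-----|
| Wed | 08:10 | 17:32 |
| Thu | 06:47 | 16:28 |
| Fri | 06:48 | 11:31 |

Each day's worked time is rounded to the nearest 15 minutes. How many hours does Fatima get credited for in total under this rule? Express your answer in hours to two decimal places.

23.75 hours

Wed: 08:10–17:32 = 9 h 22 min → rounds to 9 h 15 min
Thu: 06:47–16:28 = 9 h 41 min → rounds to 9 h 45 min
Fri: 06:48–11:31 = 4 h 43 min → rounds to 4 h 45 min
Total credited: 23 h 45 min.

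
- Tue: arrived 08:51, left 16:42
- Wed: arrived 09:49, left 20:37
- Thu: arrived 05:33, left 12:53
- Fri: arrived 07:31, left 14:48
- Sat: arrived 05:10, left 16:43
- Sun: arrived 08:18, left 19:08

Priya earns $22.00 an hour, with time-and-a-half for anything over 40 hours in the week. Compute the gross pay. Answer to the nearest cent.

$1396.45

Tue: 08:51–16:42 = 7 h 51 min
Wed: 09:49–20:37 = 10 h 48 min
Thu: 05:33–12:53 = 7 h 20 min
Fri: 07:31–14:48 = 7 h 17 min
Sat: 05:10–16:43 = 11 h 33 min
Sun: 08:18–19:08 = 10 h 50 min
Total worked: 55 h 39 min = 3339 min.
Regular 40 h 0 min = 2400 min at $22.00/h; overtime 15 h 39 min = 939 min at $33.00/h.
Pay = (2400 × $22.00 + 939 × $33.00) ÷ 60 = $1396.45.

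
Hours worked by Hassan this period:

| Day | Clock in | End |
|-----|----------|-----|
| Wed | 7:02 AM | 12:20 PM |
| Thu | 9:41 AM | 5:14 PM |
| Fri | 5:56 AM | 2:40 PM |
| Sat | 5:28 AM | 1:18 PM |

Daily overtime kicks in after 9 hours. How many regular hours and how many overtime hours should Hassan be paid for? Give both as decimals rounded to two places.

Wed: 7:02 AM–12:20 PM = 5 h 18 min
Thu: 9:41 AM–5:14 PM = 7 h 33 min
Fri: 5:56 AM–2:40 PM = 8 h 44 min
Sat: 5:28 AM–1:18 PM = 7 h 50 min
Wed reg 5 h 18 min / OT 0 h 0 min; Thu reg 7 h 33 min / OT 0 h 0 min; Fri reg 8 h 44 min / OT 0 h 0 min; Sat reg 7 h 50 min / OT 0 h 0 min.
Totals: regular 29 h 25 min, overtime 0 h 0 min.

Regular 29.42 hours, overtime 0.00 hours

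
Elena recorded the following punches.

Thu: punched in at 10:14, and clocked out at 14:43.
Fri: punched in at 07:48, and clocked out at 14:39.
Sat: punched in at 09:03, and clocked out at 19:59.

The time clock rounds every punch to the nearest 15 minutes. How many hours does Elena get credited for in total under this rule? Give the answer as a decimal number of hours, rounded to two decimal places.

22.50 hours

Thu: in 10:14→10:15, out 14:43→14:45; 4 h 30 min
Fri: in 07:48→07:45, out 14:39→14:45; 7 h 0 min
Sat: in 09:03→09:00, out 19:59→20:00; 11 h 0 min
Total credited: 22 h 30 min.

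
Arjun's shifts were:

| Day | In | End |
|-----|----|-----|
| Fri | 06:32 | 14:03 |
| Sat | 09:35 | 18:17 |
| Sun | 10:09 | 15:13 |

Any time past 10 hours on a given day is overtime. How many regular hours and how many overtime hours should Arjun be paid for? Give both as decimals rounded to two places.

Fri: 06:32–14:03 = 7 h 31 min
Sat: 09:35–18:17 = 8 h 42 min
Sun: 10:09–15:13 = 5 h 4 min
Fri reg 7 h 31 min / OT 0 h 0 min; Sat reg 8 h 42 min / OT 0 h 0 min; Sun reg 5 h 4 min / OT 0 h 0 min.
Totals: regular 21 h 17 min, overtime 0 h 0 min.

Regular 21.28 hours, overtime 0.00 hours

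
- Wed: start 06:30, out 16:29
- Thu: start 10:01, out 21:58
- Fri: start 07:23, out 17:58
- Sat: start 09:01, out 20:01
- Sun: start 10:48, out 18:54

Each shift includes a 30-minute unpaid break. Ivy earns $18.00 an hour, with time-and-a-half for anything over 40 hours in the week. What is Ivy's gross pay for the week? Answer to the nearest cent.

$966.15

Wed: 06:30–16:29 = 9 h 59 min; less 30 min break → 9 h 29 min
Thu: 10:01–21:58 = 11 h 57 min; less 30 min break → 11 h 27 min
Fri: 07:23–17:58 = 10 h 35 min; less 30 min break → 10 h 5 min
Sat: 09:01–20:01 = 11 h 0 min; less 30 min break → 10 h 30 min
Sun: 10:48–18:54 = 8 h 6 min; less 30 min break → 7 h 36 min
Total worked: 49 h 7 min = 2947 min.
Regular 40 h 0 min = 2400 min at $18.00/h; overtime 9 h 7 min = 547 min at $27.00/h.
Pay = (2400 × $18.00 + 547 × $27.00) ÷ 60 = $966.15.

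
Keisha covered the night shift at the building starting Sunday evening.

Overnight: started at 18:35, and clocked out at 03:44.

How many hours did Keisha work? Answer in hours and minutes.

Overnight: 18:35 → midnight = 5 h 25 min; midnight → 03:44 = 3 h 44 min; span 9 h 9 min

9 h 9 min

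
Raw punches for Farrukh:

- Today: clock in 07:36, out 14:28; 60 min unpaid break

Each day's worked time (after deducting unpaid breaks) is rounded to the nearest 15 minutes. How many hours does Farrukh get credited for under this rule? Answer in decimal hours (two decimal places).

Today: 07:36–14:28 = 6 h 52 min − 60 min = 5 h 52 min → rounds to 5 h 45 min

5.75 hours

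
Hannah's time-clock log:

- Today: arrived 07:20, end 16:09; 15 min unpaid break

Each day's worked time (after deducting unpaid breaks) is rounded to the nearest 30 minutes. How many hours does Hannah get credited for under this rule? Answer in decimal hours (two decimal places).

Today: 07:20–16:09 = 8 h 49 min − 15 min = 8 h 34 min → rounds to 8 h 30 min

8.50 hours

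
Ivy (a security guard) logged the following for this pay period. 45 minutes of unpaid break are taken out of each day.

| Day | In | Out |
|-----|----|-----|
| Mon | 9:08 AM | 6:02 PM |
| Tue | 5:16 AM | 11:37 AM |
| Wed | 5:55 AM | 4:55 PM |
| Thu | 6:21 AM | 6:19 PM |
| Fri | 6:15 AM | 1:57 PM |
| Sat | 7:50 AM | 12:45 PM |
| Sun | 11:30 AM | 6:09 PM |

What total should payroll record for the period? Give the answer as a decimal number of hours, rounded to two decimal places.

52.23 hours

Mon: 9:08 AM–6:02 PM = 8 h 54 min; less 45 min break → 8 h 9 min
Tue: 5:16 AM–11:37 AM = 6 h 21 min; less 45 min break → 5 h 36 min
Wed: 5:55 AM–4:55 PM = 11 h 0 min; less 45 min break → 10 h 15 min
Thu: 6:21 AM–6:19 PM = 11 h 58 min; less 45 min break → 11 h 13 min
Fri: 6:15 AM–1:57 PM = 7 h 42 min; less 45 min break → 6 h 57 min
Sat: 7:50 AM–12:45 PM = 4 h 55 min; less 45 min break → 4 h 10 min
Sun: 11:30 AM–6:09 PM = 6 h 39 min; less 45 min break → 5 h 54 min
Total: 8 h 9 min + 5 h 36 min + 10 h 15 min + 11 h 13 min + 6 h 57 min + 4 h 10 min + 5 h 54 min = 52 h 14 min.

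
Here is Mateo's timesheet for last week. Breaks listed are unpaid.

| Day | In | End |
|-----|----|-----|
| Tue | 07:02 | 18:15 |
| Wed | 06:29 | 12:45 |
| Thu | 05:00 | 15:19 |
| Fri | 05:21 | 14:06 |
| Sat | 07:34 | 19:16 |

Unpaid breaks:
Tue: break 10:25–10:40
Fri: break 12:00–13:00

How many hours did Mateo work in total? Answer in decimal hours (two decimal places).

47.00 hours

Tue: 07:02–18:15 = 11 h 13 min; less 15 min break → 10 h 58 min
Wed: 06:29–12:45 = 6 h 16 min
Thu: 05:00–15:19 = 10 h 19 min
Fri: 05:21–14:06 = 8 h 45 min; less 60 min break → 7 h 45 min
Sat: 07:34–19:16 = 11 h 42 min
Total: 10 h 58 min + 6 h 16 min + 10 h 19 min + 7 h 45 min + 11 h 42 min = 47 h 0 min.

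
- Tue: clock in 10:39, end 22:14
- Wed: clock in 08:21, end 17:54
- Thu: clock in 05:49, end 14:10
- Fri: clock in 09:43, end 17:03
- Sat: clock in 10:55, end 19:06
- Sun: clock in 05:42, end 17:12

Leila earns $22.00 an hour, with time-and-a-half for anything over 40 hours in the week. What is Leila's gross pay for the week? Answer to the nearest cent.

$1424.50

Tue: 10:39–22:14 = 11 h 35 min
Wed: 08:21–17:54 = 9 h 33 min
Thu: 05:49–14:10 = 8 h 21 min
Fri: 09:43–17:03 = 7 h 20 min
Sat: 10:55–19:06 = 8 h 11 min
Sun: 05:42–17:12 = 11 h 30 min
Total worked: 56 h 30 min = 3390 min.
Regular 40 h 0 min = 2400 min at $22.00/h; overtime 16 h 30 min = 990 min at $33.00/h.
Pay = (2400 × $22.00 + 990 × $33.00) ÷ 60 = $1424.50.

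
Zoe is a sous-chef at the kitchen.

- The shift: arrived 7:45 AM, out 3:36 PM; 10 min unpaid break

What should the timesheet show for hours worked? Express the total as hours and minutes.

The shift: 7:45 AM–3:36 PM = 7 h 51 min; less 10 min break → 7 h 41 min

7 h 41 min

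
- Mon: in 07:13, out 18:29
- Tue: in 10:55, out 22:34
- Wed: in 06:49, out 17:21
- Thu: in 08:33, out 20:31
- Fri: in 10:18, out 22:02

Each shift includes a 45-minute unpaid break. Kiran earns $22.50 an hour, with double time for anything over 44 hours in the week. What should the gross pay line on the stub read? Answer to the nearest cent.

$1413.00

Mon: 07:13–18:29 = 11 h 16 min; less 45 min break → 10 h 31 min
Tue: 10:55–22:34 = 11 h 39 min; less 45 min break → 10 h 54 min
Wed: 06:49–17:21 = 10 h 32 min; less 45 min break → 9 h 47 min
Thu: 08:33–20:31 = 11 h 58 min; less 45 min break → 11 h 13 min
Fri: 10:18–22:02 = 11 h 44 min; less 45 min break → 10 h 59 min
Total worked: 53 h 24 min = 3204 min.
Regular 44 h 0 min = 2640 min at $22.50/h; overtime 9 h 24 min = 564 min at $45.00/h.
Pay = (2640 × $22.50 + 564 × $45.00) ÷ 60 = $1413.00.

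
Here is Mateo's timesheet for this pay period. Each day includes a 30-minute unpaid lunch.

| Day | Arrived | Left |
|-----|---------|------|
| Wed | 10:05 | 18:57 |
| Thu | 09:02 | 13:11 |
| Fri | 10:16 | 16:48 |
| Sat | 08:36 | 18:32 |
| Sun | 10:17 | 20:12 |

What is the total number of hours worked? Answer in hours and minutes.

36 h 54 min

Wed: 10:05–18:57 = 8 h 52 min; less 30 min break → 8 h 22 min
Thu: 09:02–13:11 = 4 h 9 min; less 30 min break → 3 h 39 min
Fri: 10:16–16:48 = 6 h 32 min; less 30 min break → 6 h 2 min
Sat: 08:36–18:32 = 9 h 56 min; less 30 min break → 9 h 26 min
Sun: 10:17–20:12 = 9 h 55 min; less 30 min break → 9 h 25 min
Total: 8 h 22 min + 3 h 39 min + 6 h 2 min + 9 h 26 min + 9 h 25 min = 36 h 54 min.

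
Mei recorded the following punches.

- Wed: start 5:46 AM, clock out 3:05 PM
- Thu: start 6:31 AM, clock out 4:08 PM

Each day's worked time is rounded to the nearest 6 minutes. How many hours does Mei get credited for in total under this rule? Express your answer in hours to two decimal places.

Wed: 5:46 AM–3:05 PM = 9 h 19 min → rounds to 9 h 18 min
Thu: 6:31 AM–4:08 PM = 9 h 37 min → rounds to 9 h 36 min
Total credited: 18 h 54 min.

18.90 hours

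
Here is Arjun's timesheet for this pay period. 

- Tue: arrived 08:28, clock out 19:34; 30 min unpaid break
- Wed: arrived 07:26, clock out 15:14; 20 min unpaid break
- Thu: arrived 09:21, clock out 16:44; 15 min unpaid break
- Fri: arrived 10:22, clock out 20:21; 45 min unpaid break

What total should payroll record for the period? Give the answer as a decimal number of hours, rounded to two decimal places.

34.43 hours

Tue: 08:28–19:34 = 11 h 6 min; less 30 min break → 10 h 36 min
Wed: 07:26–15:14 = 7 h 48 min; less 20 min break → 7 h 28 min
Thu: 09:21–16:44 = 7 h 23 min; less 15 min break → 7 h 8 min
Fri: 10:22–20:21 = 9 h 59 min; less 45 min break → 9 h 14 min
Total: 10 h 36 min + 7 h 28 min + 7 h 8 min + 9 h 14 min = 34 h 26 min.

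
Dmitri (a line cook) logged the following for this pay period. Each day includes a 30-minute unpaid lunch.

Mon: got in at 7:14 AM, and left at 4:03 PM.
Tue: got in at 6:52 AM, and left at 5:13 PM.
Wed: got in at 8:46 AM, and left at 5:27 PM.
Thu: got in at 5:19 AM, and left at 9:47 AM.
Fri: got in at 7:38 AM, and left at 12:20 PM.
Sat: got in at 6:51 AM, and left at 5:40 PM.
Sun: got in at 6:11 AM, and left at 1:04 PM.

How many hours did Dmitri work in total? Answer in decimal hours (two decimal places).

Mon: 7:14 AM–4:03 PM = 8 h 49 min; less 30 min break → 8 h 19 min
Tue: 6:52 AM–5:13 PM = 10 h 21 min; less 30 min break → 9 h 51 min
Wed: 8:46 AM–5:27 PM = 8 h 41 min; less 30 min break → 8 h 11 min
Thu: 5:19 AM–9:47 AM = 4 h 28 min; less 30 min break → 3 h 58 min
Fri: 7:38 AM–12:20 PM = 4 h 42 min; less 30 min break → 4 h 12 min
Sat: 6:51 AM–5:40 PM = 10 h 49 min; less 30 min break → 10 h 19 min
Sun: 6:11 AM–1:04 PM = 6 h 53 min; less 30 min break → 6 h 23 min
Total: 8 h 19 min + 9 h 51 min + 8 h 11 min + 3 h 58 min + 4 h 12 min + 10 h 19 min + 6 h 23 min = 51 h 13 min.

51.22 hours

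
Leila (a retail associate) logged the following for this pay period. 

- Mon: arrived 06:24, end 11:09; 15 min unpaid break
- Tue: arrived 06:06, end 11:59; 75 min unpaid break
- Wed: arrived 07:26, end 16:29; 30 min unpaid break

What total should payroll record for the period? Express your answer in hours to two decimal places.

17.68 hours

Mon: 06:24–11:09 = 4 h 45 min; less 15 min break → 4 h 30 min
Tue: 06:06–11:59 = 5 h 53 min; less 75 min break → 4 h 38 min
Wed: 07:26–16:29 = 9 h 3 min; less 30 min break → 8 h 33 min
Total: 4 h 30 min + 4 h 38 min + 8 h 33 min = 17 h 41 min.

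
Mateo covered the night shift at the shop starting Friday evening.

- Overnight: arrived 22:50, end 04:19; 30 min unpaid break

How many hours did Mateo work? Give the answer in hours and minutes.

Overnight: 22:50 → midnight = 1 h 10 min; midnight → 04:19 = 4 h 19 min; span 5 h 29 min; less 30 min break → 4 h 59 min

4 h 59 min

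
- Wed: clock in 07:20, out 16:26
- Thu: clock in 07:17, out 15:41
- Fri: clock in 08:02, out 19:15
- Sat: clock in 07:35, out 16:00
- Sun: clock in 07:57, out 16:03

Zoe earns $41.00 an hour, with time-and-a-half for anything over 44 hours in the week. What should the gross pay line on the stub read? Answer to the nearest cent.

$1879.85

Wed: 07:20–16:26 = 9 h 6 min
Thu: 07:17–15:41 = 8 h 24 min
Fri: 08:02–19:15 = 11 h 13 min
Sat: 07:35–16:00 = 8 h 25 min
Sun: 07:57–16:03 = 8 h 6 min
Total worked: 45 h 14 min = 2714 min.
Regular 44 h 0 min = 2640 min at $41.00/h; overtime 1 h 14 min = 74 min at $61.50/h.
Pay = (2640 × $41.00 + 74 × $61.50) ÷ 60 = $1879.85.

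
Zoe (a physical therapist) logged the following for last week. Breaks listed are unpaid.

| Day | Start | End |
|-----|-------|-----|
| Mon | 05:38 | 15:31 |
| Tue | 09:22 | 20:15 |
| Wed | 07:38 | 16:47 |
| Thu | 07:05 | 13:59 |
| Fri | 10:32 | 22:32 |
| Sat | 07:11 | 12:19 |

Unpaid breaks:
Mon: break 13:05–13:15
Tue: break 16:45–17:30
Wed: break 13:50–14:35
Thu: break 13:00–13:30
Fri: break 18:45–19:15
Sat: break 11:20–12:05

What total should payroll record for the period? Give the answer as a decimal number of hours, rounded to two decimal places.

Mon: 05:38–15:31 = 9 h 53 min; less 10 min break → 9 h 43 min
Tue: 09:22–20:15 = 10 h 53 min; less 45 min break → 10 h 8 min
Wed: 07:38–16:47 = 9 h 9 min; less 45 min break → 8 h 24 min
Thu: 07:05–13:59 = 6 h 54 min; less 30 min break → 6 h 24 min
Fri: 10:32–22:32 = 12 h 0 min; less 30 min break → 11 h 30 min
Sat: 07:11–12:19 = 5 h 8 min; less 45 min break → 4 h 23 min
Total: 9 h 43 min + 10 h 8 min + 8 h 24 min + 6 h 24 min + 11 h 30 min + 4 h 23 min = 50 h 32 min.

50.53 hours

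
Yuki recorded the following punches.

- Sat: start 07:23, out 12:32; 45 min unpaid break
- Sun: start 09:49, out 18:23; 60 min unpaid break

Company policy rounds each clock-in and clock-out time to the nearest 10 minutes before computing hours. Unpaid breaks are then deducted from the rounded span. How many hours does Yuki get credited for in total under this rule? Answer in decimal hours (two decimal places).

11.92 hours

Sat: in 07:23→07:20, out 12:32→12:30; 5 h 10 min − 45 min = 4 h 25 min
Sun: in 09:49→09:50, out 18:23→18:20; 8 h 30 min − 60 min = 7 h 30 min
Total credited: 11 h 55 min.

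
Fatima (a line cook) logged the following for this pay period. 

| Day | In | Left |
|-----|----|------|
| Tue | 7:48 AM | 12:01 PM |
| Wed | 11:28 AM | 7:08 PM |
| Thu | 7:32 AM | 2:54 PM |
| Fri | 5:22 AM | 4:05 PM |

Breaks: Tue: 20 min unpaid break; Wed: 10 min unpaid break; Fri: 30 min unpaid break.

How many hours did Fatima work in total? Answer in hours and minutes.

Tue: 7:48 AM–12:01 PM = 4 h 13 min; less 20 min break → 3 h 53 min
Wed: 11:28 AM–7:08 PM = 7 h 40 min; less 10 min break → 7 h 30 min
Thu: 7:32 AM–2:54 PM = 7 h 22 min
Fri: 5:22 AM–4:05 PM = 10 h 43 min; less 30 min break → 10 h 13 min
Total: 3 h 53 min + 7 h 30 min + 7 h 22 min + 10 h 13 min = 28 h 58 min.

28 h 58 min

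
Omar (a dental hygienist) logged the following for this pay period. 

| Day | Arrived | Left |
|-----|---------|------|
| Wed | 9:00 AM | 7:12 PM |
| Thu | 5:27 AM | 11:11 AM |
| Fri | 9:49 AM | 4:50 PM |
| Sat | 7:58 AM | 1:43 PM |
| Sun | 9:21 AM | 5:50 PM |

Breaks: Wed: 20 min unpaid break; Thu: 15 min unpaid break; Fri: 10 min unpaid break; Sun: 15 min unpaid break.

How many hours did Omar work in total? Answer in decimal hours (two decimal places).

36.18 hours

Wed: 9:00 AM–7:12 PM = 10 h 12 min; less 20 min break → 9 h 52 min
Thu: 5:27 AM–11:11 AM = 5 h 44 min; less 15 min break → 5 h 29 min
Fri: 9:49 AM–4:50 PM = 7 h 1 min; less 10 min break → 6 h 51 min
Sat: 7:58 AM–1:43 PM = 5 h 45 min
Sun: 9:21 AM–5:50 PM = 8 h 29 min; less 15 min break → 8 h 14 min
Total: 9 h 52 min + 5 h 29 min + 6 h 51 min + 5 h 45 min + 8 h 14 min = 36 h 11 min.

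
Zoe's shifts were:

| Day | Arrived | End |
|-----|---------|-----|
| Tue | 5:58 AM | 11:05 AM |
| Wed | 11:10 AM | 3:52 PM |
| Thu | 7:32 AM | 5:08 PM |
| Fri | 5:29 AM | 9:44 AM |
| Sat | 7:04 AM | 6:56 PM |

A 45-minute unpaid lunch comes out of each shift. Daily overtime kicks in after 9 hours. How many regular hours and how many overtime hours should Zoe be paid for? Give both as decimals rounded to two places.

Tue: 5:58 AM–11:05 AM = 5 h 7 min; less 45 min break → 4 h 22 min
Wed: 11:10 AM–3:52 PM = 4 h 42 min; less 45 min break → 3 h 57 min
Thu: 7:32 AM–5:08 PM = 9 h 36 min; less 45 min break → 8 h 51 min
Fri: 5:29 AM–9:44 AM = 4 h 15 min; less 45 min break → 3 h 30 min
Sat: 7:04 AM–6:56 PM = 11 h 52 min; less 45 min break → 11 h 7 min
Tue reg 4 h 22 min / OT 0 h 0 min; Wed reg 3 h 57 min / OT 0 h 0 min; Thu reg 8 h 51 min / OT 0 h 0 min; Fri reg 3 h 30 min / OT 0 h 0 min; Sat reg 9 h 0 min / OT 2 h 7 min.
Totals: regular 29 h 40 min, overtime 2 h 7 min.

Regular 29.67 hours, overtime 2.12 hours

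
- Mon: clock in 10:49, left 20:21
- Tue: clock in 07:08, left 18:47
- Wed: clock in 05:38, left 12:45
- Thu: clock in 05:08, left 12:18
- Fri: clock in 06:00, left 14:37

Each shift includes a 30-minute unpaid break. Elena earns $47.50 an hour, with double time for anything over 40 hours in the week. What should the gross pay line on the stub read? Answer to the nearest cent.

Mon: 10:49–20:21 = 9 h 32 min; less 30 min break → 9 h 2 min
Tue: 07:08–18:47 = 11 h 39 min; less 30 min break → 11 h 9 min
Wed: 05:38–12:45 = 7 h 7 min; less 30 min break → 6 h 37 min
Thu: 05:08–12:18 = 7 h 10 min; less 30 min break → 6 h 40 min
Fri: 06:00–14:37 = 8 h 37 min; less 30 min break → 8 h 7 min
Total worked: 41 h 35 min = 2495 min.
Regular 40 h 0 min = 2400 min at $47.50/h; overtime 1 h 35 min = 95 min at $95.00/h.
Pay = (2400 × $47.50 + 95 × $95.00) ÷ 60 = $2050.42.

$2050.42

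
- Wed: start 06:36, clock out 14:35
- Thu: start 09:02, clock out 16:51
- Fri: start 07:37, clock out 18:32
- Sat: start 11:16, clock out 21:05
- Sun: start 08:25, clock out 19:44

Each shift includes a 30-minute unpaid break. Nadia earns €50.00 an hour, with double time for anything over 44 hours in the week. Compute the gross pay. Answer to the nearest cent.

Wed: 06:36–14:35 = 7 h 59 min; less 30 min break → 7 h 29 min
Thu: 09:02–16:51 = 7 h 49 min; less 30 min break → 7 h 19 min
Fri: 07:37–18:32 = 10 h 55 min; less 30 min break → 10 h 25 min
Sat: 11:16–21:05 = 9 h 49 min; less 30 min break → 9 h 19 min
Sun: 08:25–19:44 = 11 h 19 min; less 30 min break → 10 h 49 min
Total worked: 45 h 21 min = 2721 min.
Regular 44 h 0 min = 2640 min at €50.00/h; overtime 1 h 21 min = 81 min at €100.00/h.
Pay = (2640 × €50.00 + 81 × €100.00) ÷ 60 = €2335.00.

€2335.00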